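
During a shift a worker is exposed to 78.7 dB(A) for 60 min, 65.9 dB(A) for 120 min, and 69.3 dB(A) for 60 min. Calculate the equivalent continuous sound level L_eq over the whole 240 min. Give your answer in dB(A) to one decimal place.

The energy average is taken in the linear domain: L_eq = 10·log₁₀[(Σ tᵢ·10^(Lᵢ/10))/T], T = 240 min.
Σ tᵢ·10^(Lᵢ/10) = 60·10^(78.7/10) + 120·10^(65.9/10) + 60·10^(69.3/10) = 5.425e+09.
L_eq = 10·log₁₀(5.425e+09/240) = 73.54 dB(A).

73.5 dB(A)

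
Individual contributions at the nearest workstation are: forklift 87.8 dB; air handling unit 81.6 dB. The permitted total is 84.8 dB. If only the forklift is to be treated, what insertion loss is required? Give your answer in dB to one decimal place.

Everything except the forklift sums to 10^(81.6/10) = 1.445e+08 in linear terms, 81.60 dB.
To meet 84.8 dB overall, the treated forklift may contribute at most 10^(84.8/10) − 1.445e+08 = 1.575e+08, i.e. 81.97 dB.
So the forklift must be reduced from 87.8 to 81.97 dB: IL = 5.83 dB.

5.8 dB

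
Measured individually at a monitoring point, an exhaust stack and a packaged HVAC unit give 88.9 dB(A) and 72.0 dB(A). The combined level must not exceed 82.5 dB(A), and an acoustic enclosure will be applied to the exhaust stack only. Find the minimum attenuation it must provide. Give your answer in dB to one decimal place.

The untreated sources together contribute 10^(72.0/10) = 1.585e+07, i.e. 72.00 dB(A).
The limit corresponds to 10^(82.5/10) = 1.778e+08; subtracting the fixed part leaves 1.620e+08 for the exhaust stack, i.e. 82.09 dB(A).
So the exhaust stack must be reduced from 88.9 to 82.09 dB(A): IL = 6.81 dB.

6.8 dB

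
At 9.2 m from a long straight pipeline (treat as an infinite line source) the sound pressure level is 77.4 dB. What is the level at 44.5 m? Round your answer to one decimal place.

For a line source, L₂ = L₁ − 10·log₁₀(r₂/r₁).
L₂ = 77.4 − 10·log₁₀(44.5/9.2) = 77.4 − 6.846 = 70.55 dB.

70.6 dB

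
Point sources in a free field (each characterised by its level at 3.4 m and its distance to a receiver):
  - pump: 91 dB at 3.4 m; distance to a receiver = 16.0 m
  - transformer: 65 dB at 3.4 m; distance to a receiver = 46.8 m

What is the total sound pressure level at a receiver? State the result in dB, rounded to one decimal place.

77.5 dB

Apply inverse-square spreading to bring every level to the receiver, then sum 10^(L/10).
pump: 91 − 20·log₁₀(16.0/3.4) = 91 − 13.45 = 77.55 dB.
transformer: 65 − 20·log₁₀(46.8/3.4) = 65 − 22.78 = 42.22 dB.
Σ 10^(L/10) = 5.687e+07 → L_total = 10·log₁₀(5.687e+07) = 77.55 dB.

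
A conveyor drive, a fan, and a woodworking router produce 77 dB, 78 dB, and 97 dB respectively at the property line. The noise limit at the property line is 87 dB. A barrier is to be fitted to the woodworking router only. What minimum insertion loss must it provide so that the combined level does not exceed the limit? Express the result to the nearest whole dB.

11 dB

Everything except the woodworking router sums to 10^(77/10) + 10^(78/10) = 1.132e+08 in linear terms, 80.54 dB.
The limit corresponds to 10^(87/10) = 5.012e+08; subtracting the fixed part leaves 3.880e+08 for the woodworking router, i.e. 85.89 dB.
Required insertion loss = 97 − 85.89 = 11.11 dB.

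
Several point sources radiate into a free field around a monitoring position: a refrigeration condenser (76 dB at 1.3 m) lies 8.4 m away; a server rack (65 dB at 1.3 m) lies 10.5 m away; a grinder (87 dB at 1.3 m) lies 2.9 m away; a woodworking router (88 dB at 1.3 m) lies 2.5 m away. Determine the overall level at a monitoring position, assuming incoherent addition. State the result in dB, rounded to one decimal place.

Apply inverse-square spreading to bring every level to the receiver, then sum 10^(L/10).
refrigeration condenser: 76 − 20·log₁₀(8.4/1.3) = 76 − 16.21 = 59.79 dB.
server rack: 65 − 20·log₁₀(10.5/1.3) = 65 − 18.14 = 46.86 dB.
grinder: 87 − 20·log₁₀(2.9/1.3) = 87 − 6.97 = 80.03 dB.
woodworking router: 88 − 20·log₁₀(2.5/1.3) = 88 − 5.68 = 82.32 dB.
Σ 10^(L/10) = 2.723e+08 → L_total = 10·log₁₀(2.723e+08) = 84.35 dB.

84.4 dB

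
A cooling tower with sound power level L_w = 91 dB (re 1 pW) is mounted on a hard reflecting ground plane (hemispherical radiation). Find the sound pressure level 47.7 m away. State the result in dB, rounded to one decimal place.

49.4 dB

L_p = L_w − 10·log₁₀(2π·r²) with r = 47.7 m.
2π·r² = 1.43e+04 m², 10·log₁₀ of that is 41.552 dB.
L_p = 91 − 41.552 = 49.45 dB.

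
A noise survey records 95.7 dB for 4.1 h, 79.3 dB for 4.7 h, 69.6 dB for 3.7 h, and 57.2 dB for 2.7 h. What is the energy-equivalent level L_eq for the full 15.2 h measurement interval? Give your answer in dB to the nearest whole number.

The energy average is taken in the linear domain: L_eq = 10·log₁₀[(Σ tᵢ·10^(Lᵢ/10))/T], T = 15.2 h.
Σ tᵢ·10^(Lᵢ/10) = 4.1·10^(95.7/10) + 4.7·10^(79.3/10) + 3.7·10^(69.6/10) + 2.7·10^(57.2/10) = 1.567e+10.
L_eq = 10·log₁₀(1.567e+10/15.2) = 90.13 dB.

90 dB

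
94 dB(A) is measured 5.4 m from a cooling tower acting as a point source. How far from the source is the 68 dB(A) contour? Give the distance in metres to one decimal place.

107.7 m

Point-source spreading drops the level by 20·log₁₀(r₂/r₁); inverting, r₂/r₁ = 10^(ΔL/20).
r₂ = 5.4·10^((94−68)/20) = 5.4·10^(26.0/20) = 107.74 m.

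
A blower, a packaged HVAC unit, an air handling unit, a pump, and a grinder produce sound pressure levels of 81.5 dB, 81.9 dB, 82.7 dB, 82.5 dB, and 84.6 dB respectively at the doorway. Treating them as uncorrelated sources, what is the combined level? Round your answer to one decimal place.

89.8 dB

For uncorrelated sources the intensities add, so convert each level to linear form, sum, and take 10·log₁₀ of the total.
Σ 10^(L/10) = 10^(81.5/10) + 10^(81.9/10) + 10^(82.7/10) + 10^(82.5/10) + 10^(84.6/10) = 9.486e+08.
L_total = 10·log₁₀(9.486e+08) = 89.77 dB.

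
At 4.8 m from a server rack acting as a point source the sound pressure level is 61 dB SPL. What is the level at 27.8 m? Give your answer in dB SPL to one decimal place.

45.7 dB SPL

For a point source, L₂ = L₁ − 20·log₁₀(r₂/r₁).
L₂ = 61 − 20·log₁₀(27.8/4.8) = 61 − 15.256 = 45.74 dB SPL.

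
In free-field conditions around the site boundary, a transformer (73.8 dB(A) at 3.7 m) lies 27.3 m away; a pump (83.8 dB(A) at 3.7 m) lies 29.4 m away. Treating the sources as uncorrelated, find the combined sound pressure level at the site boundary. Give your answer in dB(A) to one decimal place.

Propagate each source to the receiver with L = L_ref − 20·log₁₀(r/r_ref), then add intensities.
transformer: 73.8 − 20·log₁₀(27.3/3.7) = 73.8 − 17.36 = 56.44 dB(A).
pump: 83.8 − 20·log₁₀(29.4/3.7) = 83.8 − 18.00 = 65.80 dB(A).
Σ 10^(L/10) = 4.240e+06 → L_total = 10·log₁₀(4.240e+06) = 66.27 dB(A).

66.3 dB(A)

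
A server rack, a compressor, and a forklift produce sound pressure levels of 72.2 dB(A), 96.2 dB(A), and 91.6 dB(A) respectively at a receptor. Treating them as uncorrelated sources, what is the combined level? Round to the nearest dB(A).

Incoherent sources combine by intensity addition: L_total = 10·log₁₀(Σ 10^(L_i/10)).
Σ 10^(L/10) = 10^(72.2/10) + 10^(96.2/10) + 10^(91.6/10) = 5.631e+09.
L_total = 10·log₁₀(5.631e+09) = 97.51 dB(A).

98 dB(A)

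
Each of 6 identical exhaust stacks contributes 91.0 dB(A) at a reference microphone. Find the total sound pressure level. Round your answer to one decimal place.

L_total = L₁ + 10·log₁₀ N for N identical incoherent sources.
L_total = 91.0 + 10·log₁₀(6) = 91.0 + 7.782 = 98.78 dB(A).

98.8 dB(A)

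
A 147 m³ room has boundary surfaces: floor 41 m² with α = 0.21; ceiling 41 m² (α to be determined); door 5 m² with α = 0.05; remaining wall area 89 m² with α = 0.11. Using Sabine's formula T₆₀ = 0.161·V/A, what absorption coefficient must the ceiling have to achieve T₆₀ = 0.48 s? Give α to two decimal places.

From T₆₀ = 0.161·V/A, the target T₆₀ = 0.48 s needs A = 0.161·147/0.48 = 49.31 m².
Absorption from the other surfaces = 41·0.21 + 5·0.05 + 89·0.11 = 18.65 m², so the ceiling must supply 30.66 m² over 41 m².
α = 30.66/41 = 0.748.

0.75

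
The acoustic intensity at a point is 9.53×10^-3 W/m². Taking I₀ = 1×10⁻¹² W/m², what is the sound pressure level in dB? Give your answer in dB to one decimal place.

99.8 dB

Dividing by I₀ shifts the exponent by 12: I/I₀ = 9.53×10^9.
L = 10·(0.9791 + 9) = 99.79 dB.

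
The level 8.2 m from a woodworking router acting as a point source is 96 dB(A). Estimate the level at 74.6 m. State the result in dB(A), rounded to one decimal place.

76.8 dB(A)

For a point source, L₂ = L₁ − 20·log₁₀(r₂/r₁).
L₂ = 96 − 20·log₁₀(74.6/8.2) = 96 − 19.178 = 76.82 dB(A).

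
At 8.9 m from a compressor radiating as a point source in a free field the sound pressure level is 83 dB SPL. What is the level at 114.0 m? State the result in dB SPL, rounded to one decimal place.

60.8 dB SPL

Spherical spreading from a point source gives a 20·log₁₀(r₂/r₁) drop.
L₂ = 83 − 20·log₁₀(114.0/8.9) = 83 − 22.150 = 60.85 dB SPL.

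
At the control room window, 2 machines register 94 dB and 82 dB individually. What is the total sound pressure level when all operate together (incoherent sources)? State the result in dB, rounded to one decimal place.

94.3 dB

For uncorrelated sources the intensities add, so convert each level to linear form, sum, and take 10·log₁₀ of the total.
Σ 10^(L/10) = 10^(94/10) + 10^(82/10) = 2.670e+09.
L_total = 10·log₁₀(2.670e+09) = 94.27 dB.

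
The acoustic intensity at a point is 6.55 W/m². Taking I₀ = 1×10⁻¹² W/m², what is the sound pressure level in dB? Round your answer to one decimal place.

L = 10·log₁₀(I/I₀) = 10·log₁₀(6.55/10⁻¹²) = 10·log₁₀(6.55×10^12).
L = 10·(0.8162 + 12) = 128.16 dB.

128.2 dB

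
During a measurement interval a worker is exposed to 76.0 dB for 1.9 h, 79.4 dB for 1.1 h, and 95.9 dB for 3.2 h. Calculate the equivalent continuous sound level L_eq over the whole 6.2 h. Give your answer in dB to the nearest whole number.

L_eq = 10·log₁₀[(1/T)·Σ tᵢ·10^(Lᵢ/10)] with T = 6.2 h.
Σ tᵢ·10^(Lᵢ/10) = 1.9·10^(76.0/10) + 1.1·10^(79.4/10) + 3.2·10^(95.9/10) = 1.262e+10.
L_eq = 10·log₁₀(1.262e+10/6.2) = 93.09 dB.

93 dB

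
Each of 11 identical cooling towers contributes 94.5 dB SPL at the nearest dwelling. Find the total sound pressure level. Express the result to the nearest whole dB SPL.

105 dB SPL

N identical incoherent sources raise the level by 10·log₁₀ N.
L_total = 94.5 + 10·log₁₀(11) = 94.5 + 10.414 = 104.91 dB SPL.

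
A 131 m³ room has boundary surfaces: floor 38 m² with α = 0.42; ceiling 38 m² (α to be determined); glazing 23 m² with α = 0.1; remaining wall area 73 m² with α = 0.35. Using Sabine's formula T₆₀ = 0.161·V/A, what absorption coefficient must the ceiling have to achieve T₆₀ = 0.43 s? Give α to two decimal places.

0.14

A = 0.161·V/T₆₀ = 0.161·131/0.43 = 49.05 m² sabins.
Absorption from the other surfaces = 38·0.42 + 23·0.1 + 73·0.35 = 43.81 m², so the ceiling must supply 5.24 m² over 38 m².
α = 5.24/38 = 0.138.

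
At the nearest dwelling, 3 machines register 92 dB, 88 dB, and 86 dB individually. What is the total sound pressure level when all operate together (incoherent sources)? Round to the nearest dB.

94 dB

Incoherent sources combine by intensity addition: L_total = 10·log₁₀(Σ 10^(L_i/10)).
Σ 10^(L/10) = 10^(92/10) + 10^(88/10) + 10^(86/10) = 2.614e+09.
L_total = 10·log₁₀(2.614e+09) = 94.17 dB.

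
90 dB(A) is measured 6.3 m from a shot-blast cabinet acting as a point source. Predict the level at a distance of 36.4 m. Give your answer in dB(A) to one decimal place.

74.8 dB(A)

Spherical spreading from a point source gives a 20·log₁₀(r₂/r₁) drop.
L₂ = 90 − 20·log₁₀(36.4/6.3) = 90 − 15.235 = 74.76 dB(A).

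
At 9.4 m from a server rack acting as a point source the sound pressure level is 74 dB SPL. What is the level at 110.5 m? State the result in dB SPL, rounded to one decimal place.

52.6 dB SPL

For a point source, L₂ = L₁ − 20·log₁₀(r₂/r₁).
L₂ = 74 − 20·log₁₀(110.5/9.4) = 74 − 21.405 = 52.60 dB SPL.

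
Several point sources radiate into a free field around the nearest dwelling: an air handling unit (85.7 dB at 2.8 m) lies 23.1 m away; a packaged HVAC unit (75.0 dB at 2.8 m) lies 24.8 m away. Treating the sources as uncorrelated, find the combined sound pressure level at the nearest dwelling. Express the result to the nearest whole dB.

First find each source's level at the receiver (point-source: −20·log₁₀(r/r_ref)), then combine on an intensity basis.
air handling unit: 85.7 − 20·log₁₀(23.1/2.8) = 85.7 − 18.33 = 67.37 dB.
packaged HVAC unit: 75.0 − 20·log₁₀(24.8/2.8) = 75.0 − 18.95 = 56.05 dB.
Σ 10^(L/10) = 5.862e+06 → L_total = 10·log₁₀(5.862e+06) = 67.68 dB.

68 dB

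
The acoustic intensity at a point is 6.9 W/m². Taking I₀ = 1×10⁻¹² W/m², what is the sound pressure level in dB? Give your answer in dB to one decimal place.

I/I₀ = 6.9/10⁻¹² = 6.9×10^12, and L = 10·log₁₀(I/I₀).
L = 10·(0.8388 + 12) = 128.39 dB.

128.4 dB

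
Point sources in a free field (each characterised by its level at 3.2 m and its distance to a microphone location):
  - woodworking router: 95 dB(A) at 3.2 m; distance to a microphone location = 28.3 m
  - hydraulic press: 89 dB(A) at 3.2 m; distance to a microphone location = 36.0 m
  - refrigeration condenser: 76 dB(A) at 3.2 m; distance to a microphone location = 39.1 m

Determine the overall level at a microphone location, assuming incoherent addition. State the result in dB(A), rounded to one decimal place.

76.7 dB(A)

Propagate each source to the receiver with L = L_ref − 20·log₁₀(r/r_ref), then add intensities.
woodworking router: 95 − 20·log₁₀(28.3/3.2) = 95 − 18.93 = 76.07 dB(A).
hydraulic press: 89 − 20·log₁₀(36.0/3.2) = 89 − 21.02 = 67.98 dB(A).
refrigeration condenser: 76 − 20·log₁₀(39.1/3.2) = 76 − 21.74 = 54.26 dB(A).
Σ 10^(L/10) = 4.697e+07 → L_total = 10·log₁₀(4.697e+07) = 76.72 dB(A).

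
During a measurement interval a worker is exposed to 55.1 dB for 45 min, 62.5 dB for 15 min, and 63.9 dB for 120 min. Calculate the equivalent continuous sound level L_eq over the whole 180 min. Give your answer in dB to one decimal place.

L_eq = 10·log₁₀[(1/T)·Σ tᵢ·10^(Lᵢ/10)] with T = 180 min.
Σ tᵢ·10^(Lᵢ/10) = 45·10^(55.1/10) + 15·10^(62.5/10) + 120·10^(63.9/10) = 3.358e+08.
L_eq = 10·log₁₀(3.358e+08/180) = 62.71 dB.

62.7 dB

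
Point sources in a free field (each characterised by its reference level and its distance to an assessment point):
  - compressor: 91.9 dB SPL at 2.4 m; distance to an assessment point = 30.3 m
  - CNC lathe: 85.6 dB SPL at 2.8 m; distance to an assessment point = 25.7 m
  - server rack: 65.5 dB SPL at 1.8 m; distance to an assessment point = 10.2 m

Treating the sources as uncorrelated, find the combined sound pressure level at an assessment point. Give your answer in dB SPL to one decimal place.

71.5 dB SPL

First find each source's level at the receiver (point-source: −20·log₁₀(r/r_ref)), then combine on an intensity basis.
compressor: 91.9 − 20·log₁₀(30.3/2.4) = 91.9 − 22.02 = 69.88 dB SPL.
CNC lathe: 85.6 − 20·log₁₀(25.7/2.8) = 85.6 − 19.26 = 66.34 dB SPL.
server rack: 65.5 − 20·log₁₀(10.2/1.8) = 65.5 − 15.07 = 50.43 dB SPL.
Σ 10^(L/10) = 1.414e+07 → L_total = 10·log₁₀(1.414e+07) = 71.50 dB SPL.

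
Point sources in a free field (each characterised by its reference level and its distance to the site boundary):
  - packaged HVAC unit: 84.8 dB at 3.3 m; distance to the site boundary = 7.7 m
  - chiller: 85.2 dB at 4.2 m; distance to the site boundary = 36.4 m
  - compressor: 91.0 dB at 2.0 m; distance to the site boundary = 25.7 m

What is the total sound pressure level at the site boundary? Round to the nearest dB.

Apply inverse-square spreading to bring every level to the receiver, then sum 10^(L/10).
packaged HVAC unit: 84.8 − 20·log₁₀(7.7/3.3) = 84.8 − 7.36 = 77.44 dB.
chiller: 85.2 − 20·log₁₀(36.4/4.2) = 85.2 − 18.76 = 66.44 dB.
compressor: 91.0 − 20·log₁₀(25.7/2.0) = 91.0 − 22.18 = 68.82 dB.
Σ 10^(L/10) = 6.750e+07 → L_total = 10·log₁₀(6.750e+07) = 78.29 dB.

78 dB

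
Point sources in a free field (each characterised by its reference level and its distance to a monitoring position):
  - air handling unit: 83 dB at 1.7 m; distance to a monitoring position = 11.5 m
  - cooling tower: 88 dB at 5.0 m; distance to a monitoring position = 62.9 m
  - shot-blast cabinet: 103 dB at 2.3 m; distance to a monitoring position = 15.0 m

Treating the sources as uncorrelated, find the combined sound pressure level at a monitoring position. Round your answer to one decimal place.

Propagate each source to the receiver with L = L_ref − 20·log₁₀(r/r_ref), then add intensities.
air handling unit: 83 − 20·log₁₀(11.5/1.7) = 83 − 16.60 = 66.40 dB.
cooling tower: 88 − 20·log₁₀(62.9/5.0) = 88 − 21.99 = 66.01 dB.
shot-blast cabinet: 103 − 20·log₁₀(15.0/2.3) = 103 − 16.29 = 86.71 dB.
Σ 10^(L/10) = 4.775e+08 → L_total = 10·log₁₀(4.775e+08) = 86.79 dB.

86.8 dB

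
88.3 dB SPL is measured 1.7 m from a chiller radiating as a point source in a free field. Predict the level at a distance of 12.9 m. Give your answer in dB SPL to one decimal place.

70.7 dB SPL

For a point source, L₂ = L₁ − 20·log₁₀(r₂/r₁).
L₂ = 88.3 − 20·log₁₀(12.9/1.7) = 88.3 − 17.603 = 70.70 dB SPL.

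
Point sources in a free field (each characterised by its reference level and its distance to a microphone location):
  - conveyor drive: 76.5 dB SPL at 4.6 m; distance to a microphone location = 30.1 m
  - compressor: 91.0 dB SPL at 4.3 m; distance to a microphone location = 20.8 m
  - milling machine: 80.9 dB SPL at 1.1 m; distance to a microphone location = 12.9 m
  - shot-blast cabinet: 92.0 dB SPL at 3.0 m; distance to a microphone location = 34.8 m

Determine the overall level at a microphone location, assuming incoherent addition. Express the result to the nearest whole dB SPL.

78 dB SPL

Apply inverse-square spreading to bring every level to the receiver, then sum 10^(L/10).
conveyor drive: 76.5 − 20·log₁₀(30.1/4.6) = 76.5 − 16.32 = 60.18 dB SPL.
compressor: 91.0 − 20·log₁₀(20.8/4.3) = 91.0 − 13.69 = 77.31 dB SPL.
milling machine: 80.9 − 20·log₁₀(12.9/1.1) = 80.9 − 21.38 = 59.52 dB SPL.
shot-blast cabinet: 92.0 − 20·log₁₀(34.8/3.0) = 92.0 − 21.29 = 70.71 dB SPL.
Σ 10^(L/10) = 6.752e+07 → L_total = 10·log₁₀(6.752e+07) = 78.29 dB SPL.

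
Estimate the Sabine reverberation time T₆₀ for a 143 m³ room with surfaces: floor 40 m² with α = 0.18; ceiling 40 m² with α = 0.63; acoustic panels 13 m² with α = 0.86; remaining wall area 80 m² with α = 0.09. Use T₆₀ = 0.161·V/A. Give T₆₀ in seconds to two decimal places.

Summing Sᵢαᵢ: 40·0.18 + 40·0.63 + 13·0.86 + 80·0.09 = 50.78 m².
T₆₀ = 0.161 × 143 / 50.78 = 0.453 s.

0.45 s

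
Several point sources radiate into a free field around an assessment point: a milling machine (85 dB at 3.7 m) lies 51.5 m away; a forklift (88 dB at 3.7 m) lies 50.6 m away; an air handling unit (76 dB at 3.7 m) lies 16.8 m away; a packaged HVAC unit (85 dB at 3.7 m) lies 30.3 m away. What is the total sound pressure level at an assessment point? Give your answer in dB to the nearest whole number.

71 dB

Apply inverse-square spreading to bring every level to the receiver, then sum 10^(L/10).
milling machine: 85 − 20·log₁₀(51.5/3.7) = 85 − 22.87 = 62.13 dB.
forklift: 88 − 20·log₁₀(50.6/3.7) = 88 − 22.72 = 65.28 dB.
air handling unit: 76 − 20·log₁₀(16.8/3.7) = 76 − 13.14 = 62.86 dB.
packaged HVAC unit: 85 − 20·log₁₀(30.3/3.7) = 85 − 18.26 = 66.74 dB.
Σ 10^(L/10) = 1.165e+07 → L_total = 10·log₁₀(1.165e+07) = 70.66 dB.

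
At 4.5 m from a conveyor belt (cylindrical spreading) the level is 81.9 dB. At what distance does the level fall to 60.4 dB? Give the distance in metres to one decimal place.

635.6 m

For a line source L₁ − L₂ = 10·log₁₀(r₂/r₁), so r₂ = r₁·10^((L₁−L₂)/10).
r₂ = 4.5·10^((81.9−60.4)/10) = 4.5·10^(21.5/10) = 635.64 m.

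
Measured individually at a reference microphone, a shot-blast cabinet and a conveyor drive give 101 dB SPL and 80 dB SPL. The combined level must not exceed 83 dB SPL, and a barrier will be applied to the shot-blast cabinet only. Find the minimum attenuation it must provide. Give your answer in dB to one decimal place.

21.0 dB

Fixed contribution from the other source: Σ 10^(L/10) = 10^(80/10) = 1.000e+08 (80.00 dB SPL).
To meet 83 dB SPL overall, the treated shot-blast cabinet may contribute at most 10^(83/10) − 1.000e+08 = 9.953e+07, i.e. 79.98 dB SPL.
So the shot-blast cabinet must be reduced from 101 to 79.98 dB SPL: IL = 21.02 dB.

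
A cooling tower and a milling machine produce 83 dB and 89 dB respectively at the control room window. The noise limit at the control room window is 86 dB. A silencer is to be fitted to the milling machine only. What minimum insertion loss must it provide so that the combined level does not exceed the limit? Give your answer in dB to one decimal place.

6.0 dB

Everything except the milling machine sums to 10^(83/10) = 1.995e+08 in linear terms, 83.00 dB.
To meet 86 dB overall, the treated milling machine may contribute at most 10^(86/10) − 1.995e+08 = 1.986e+08, i.e. 82.98 dB.
Required insertion loss = 89 − 82.98 = 6.02 dB.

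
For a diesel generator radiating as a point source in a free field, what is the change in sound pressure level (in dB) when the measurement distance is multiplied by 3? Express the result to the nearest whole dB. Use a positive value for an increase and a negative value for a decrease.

-10 dB

A point source loses 6 dB per doubling of distance; generally ΔL = −20·log₁₀(r₂/r₁).
ΔL = −20·log₁₀(3) = -9.54 dB.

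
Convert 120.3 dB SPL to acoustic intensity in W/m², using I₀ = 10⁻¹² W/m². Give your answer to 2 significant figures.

L = 10·log₁₀(I/I₀) ⇒ I = I₀·10^(L/10) = 10⁻¹² × 10^12.03.

1.1 W/m²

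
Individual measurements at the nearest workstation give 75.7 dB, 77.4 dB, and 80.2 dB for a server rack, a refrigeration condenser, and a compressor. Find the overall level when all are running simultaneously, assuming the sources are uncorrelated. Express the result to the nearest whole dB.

Incoherent sources combine by intensity addition: L_total = 10·log₁₀(Σ 10^(L_i/10)).
Σ 10^(L/10) = 10^(75.7/10) + 10^(77.4/10) + 10^(80.2/10) = 1.968e+08.
L_total = 10·log₁₀(1.968e+08) = 82.94 dB.

83 dB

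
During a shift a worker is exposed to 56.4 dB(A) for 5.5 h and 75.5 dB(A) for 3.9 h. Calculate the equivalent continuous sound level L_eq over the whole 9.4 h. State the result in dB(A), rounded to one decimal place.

71.8 dB(A)

L_eq = 10·log₁₀[(1/T)·Σ tᵢ·10^(Lᵢ/10)] with T = 9.4 h.
Σ tᵢ·10^(Lᵢ/10) = 5.5·10^(56.4/10) + 3.9·10^(75.5/10) = 1.408e+08.
L_eq = 10·log₁₀(1.408e+08/9.4) = 71.75 dB(A).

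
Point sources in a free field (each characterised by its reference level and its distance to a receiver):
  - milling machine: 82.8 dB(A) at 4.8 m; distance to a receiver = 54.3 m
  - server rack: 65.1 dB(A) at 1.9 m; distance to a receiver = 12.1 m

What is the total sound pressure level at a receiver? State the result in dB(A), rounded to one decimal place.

First find each source's level at the receiver (point-source: −20·log₁₀(r/r_ref)), then combine on an intensity basis.
milling machine: 82.8 − 20·log₁₀(54.3/4.8) = 82.8 − 21.07 = 61.73 dB(A).
server rack: 65.1 − 20·log₁₀(12.1/1.9) = 65.1 − 16.08 = 49.02 dB(A).
Σ 10^(L/10) = 1.569e+06 → L_total = 10·log₁₀(1.569e+06) = 61.96 dB(A).

62.0 dB(A)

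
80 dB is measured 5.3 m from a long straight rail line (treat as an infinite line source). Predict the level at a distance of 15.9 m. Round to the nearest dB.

For a line source, L₂ = L₁ − 10·log₁₀(r₂/r₁).
L₂ = 80 − 10·log₁₀(15.9/5.3) = 80 − 4.771 = 75.23 dB.

75 dB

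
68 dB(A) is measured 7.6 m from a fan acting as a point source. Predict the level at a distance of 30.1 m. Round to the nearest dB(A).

Point-source attenuation: ΔL = 20·log₁₀(r₂/r₁) = 20·log₁₀(30.1/7.6) = 11.955 dB.
L₂ = 68 − 20·log₁₀(30.1/7.6) = 68 − 11.955 = 56.04 dB(A).

56 dB(A)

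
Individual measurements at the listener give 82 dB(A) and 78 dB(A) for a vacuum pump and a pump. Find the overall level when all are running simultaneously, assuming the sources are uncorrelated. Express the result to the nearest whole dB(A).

83 dB(A)

For uncorrelated sources the intensities add, so convert each level to linear form, sum, and take 10·log₁₀ of the total.
Σ 10^(L/10) = 10^(82/10) + 10^(78/10) = 2.216e+08.
L_total = 10·log₁₀(2.216e+08) = 83.46 dB(A).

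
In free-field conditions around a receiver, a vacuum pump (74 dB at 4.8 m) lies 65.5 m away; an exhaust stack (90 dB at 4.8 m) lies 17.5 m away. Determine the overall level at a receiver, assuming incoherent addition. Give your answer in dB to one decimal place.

78.8 dB

First find each source's level at the receiver (point-source: −20·log₁₀(r/r_ref)), then combine on an intensity basis.
vacuum pump: 74 − 20·log₁₀(65.5/4.8) = 74 − 22.70 = 51.30 dB.
exhaust stack: 90 − 20·log₁₀(17.5/4.8) = 90 − 11.24 = 78.76 dB.
Σ 10^(L/10) = 7.537e+07 → L_total = 10·log₁₀(7.537e+07) = 78.77 dB.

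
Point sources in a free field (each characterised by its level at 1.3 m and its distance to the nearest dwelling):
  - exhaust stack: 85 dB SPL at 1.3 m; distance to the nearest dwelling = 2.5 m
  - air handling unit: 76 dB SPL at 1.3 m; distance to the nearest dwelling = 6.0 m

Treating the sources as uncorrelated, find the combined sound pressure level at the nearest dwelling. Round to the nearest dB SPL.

79 dB SPL

Apply inverse-square spreading to bring every level to the receiver, then sum 10^(L/10).
exhaust stack: 85 − 20·log₁₀(2.5/1.3) = 85 − 5.68 = 79.32 dB SPL.
air handling unit: 76 − 20·log₁₀(6.0/1.3) = 76 − 13.28 = 62.72 dB SPL.
Σ 10^(L/10) = 8.738e+07 → L_total = 10·log₁₀(8.738e+07) = 79.41 dB SPL.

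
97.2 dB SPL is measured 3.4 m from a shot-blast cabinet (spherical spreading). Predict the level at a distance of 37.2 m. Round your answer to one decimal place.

Spherical spreading from a point source gives a 20·log₁₀(r₂/r₁) drop.
L₂ = 97.2 − 20·log₁₀(37.2/3.4) = 97.2 − 20.781 = 76.42 dB SPL.

76.4 dB SPL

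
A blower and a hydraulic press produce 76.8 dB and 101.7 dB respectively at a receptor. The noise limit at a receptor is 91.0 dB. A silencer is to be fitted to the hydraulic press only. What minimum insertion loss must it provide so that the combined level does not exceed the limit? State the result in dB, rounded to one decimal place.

Fixed contribution from the other source: Σ 10^(L/10) = 10^(76.8/10) = 4.786e+07 (76.80 dB).
The limit corresponds to 10^(91.0/10) = 1.259e+09; subtracting the fixed part leaves 1.211e+09 for the hydraulic press, i.e. 90.83 dB.
So the hydraulic press must be reduced from 101.7 to 90.83 dB: IL = 10.87 dB.

10.9 dB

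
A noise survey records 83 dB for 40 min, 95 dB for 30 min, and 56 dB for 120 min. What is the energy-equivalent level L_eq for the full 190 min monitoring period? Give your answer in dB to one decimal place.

87.3 dB

Weight each interval's intensity by its duration and average over T = 190 min:
Σ tᵢ·10^(Lᵢ/10) = 40·10^(83/10) + 30·10^(95/10) + 120·10^(56/10) = 1.029e+11.
L_eq = 10·log₁₀(1.029e+11/190) = 87.34 dB.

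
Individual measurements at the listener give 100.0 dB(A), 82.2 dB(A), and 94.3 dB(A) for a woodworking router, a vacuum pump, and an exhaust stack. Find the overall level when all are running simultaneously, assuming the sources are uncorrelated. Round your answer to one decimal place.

For uncorrelated sources the intensities add, so convert each level to linear form, sum, and take 10·log₁₀ of the total.
Σ 10^(L/10) = 10^(100.0/10) + 10^(82.2/10) + 10^(94.3/10) = 1.286e+10.
L_total = 10·log₁₀(1.286e+10) = 101.09 dB(A).

101.1 dB(A)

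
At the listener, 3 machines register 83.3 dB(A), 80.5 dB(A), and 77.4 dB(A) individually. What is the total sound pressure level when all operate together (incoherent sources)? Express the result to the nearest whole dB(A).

86 dB(A)

For uncorrelated sources the intensities add, so convert each level to linear form, sum, and take 10·log₁₀ of the total.
Σ 10^(L/10) = 10^(83.3/10) + 10^(80.5/10) + 10^(77.4/10) = 3.810e+08.
L_total = 10·log₁₀(3.810e+08) = 85.81 dB(A).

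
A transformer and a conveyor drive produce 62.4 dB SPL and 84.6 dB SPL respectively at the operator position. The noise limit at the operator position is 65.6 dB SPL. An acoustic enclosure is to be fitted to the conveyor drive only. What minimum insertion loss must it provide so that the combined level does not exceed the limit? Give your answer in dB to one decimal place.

21.8 dB

Everything except the conveyor drive sums to 10^(62.4/10) = 1.738e+06 in linear terms, 62.40 dB SPL.
The limit corresponds to 10^(65.6/10) = 3.631e+06; subtracting the fixed part leaves 1.893e+06 for the conveyor drive, i.e. 62.77 dB SPL.
So the conveyor drive must be reduced from 84.6 to 62.77 dB SPL: IL = 21.83 dB.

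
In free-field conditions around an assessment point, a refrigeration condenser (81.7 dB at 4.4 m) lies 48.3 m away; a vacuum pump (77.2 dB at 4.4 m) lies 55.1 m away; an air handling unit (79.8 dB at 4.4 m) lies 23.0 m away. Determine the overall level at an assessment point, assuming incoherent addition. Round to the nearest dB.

First find each source's level at the receiver (point-source: −20·log₁₀(r/r_ref)), then combine on an intensity basis.
refrigeration condenser: 81.7 − 20·log₁₀(48.3/4.4) = 81.7 − 20.81 = 60.89 dB.
vacuum pump: 77.2 − 20·log₁₀(55.1/4.4) = 77.2 − 21.95 = 55.25 dB.
air handling unit: 79.8 − 20·log₁₀(23.0/4.4) = 79.8 − 14.37 = 65.43 dB.
Σ 10^(L/10) = 5.057e+06 → L_total = 10·log₁₀(5.057e+06) = 67.04 dB.

67 dB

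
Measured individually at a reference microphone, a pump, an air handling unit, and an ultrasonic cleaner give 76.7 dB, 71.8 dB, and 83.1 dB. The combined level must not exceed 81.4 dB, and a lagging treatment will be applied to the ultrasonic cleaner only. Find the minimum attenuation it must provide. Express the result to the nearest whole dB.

Everything except the ultrasonic cleaner sums to 10^(76.7/10) + 10^(71.8/10) = 6.191e+07 in linear terms, 77.92 dB.
To meet 81.4 dB overall, the treated ultrasonic cleaner may contribute at most 10^(81.4/10) − 6.191e+07 = 7.613e+07, i.e. 78.82 dB.
So the ultrasonic cleaner must be reduced from 83.1 to 78.82 dB: IL = 4.28 dB.

4 dB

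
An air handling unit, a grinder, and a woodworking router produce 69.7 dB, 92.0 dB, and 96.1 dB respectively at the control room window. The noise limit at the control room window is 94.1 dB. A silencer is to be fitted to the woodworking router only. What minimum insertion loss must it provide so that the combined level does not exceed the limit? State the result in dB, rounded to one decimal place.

Everything except the woodworking router sums to 10^(69.7/10) + 10^(92.0/10) = 1.594e+09 in linear terms, 92.03 dB.
The limit corresponds to 10^(94.1/10) = 2.570e+09; subtracting the fixed part leaves 9.762e+08 for the woodworking router, i.e. 89.90 dB.
Required insertion loss = 96.1 − 89.90 = 6.20 dB.

6.2 dB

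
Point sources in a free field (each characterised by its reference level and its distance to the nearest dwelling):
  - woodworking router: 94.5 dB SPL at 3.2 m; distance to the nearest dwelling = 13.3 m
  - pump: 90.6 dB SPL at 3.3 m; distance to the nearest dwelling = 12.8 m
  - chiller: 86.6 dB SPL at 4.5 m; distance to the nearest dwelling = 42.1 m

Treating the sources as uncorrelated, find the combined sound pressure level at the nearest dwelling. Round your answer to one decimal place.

83.9 dB SPL

Propagate each source to the receiver with L = L_ref − 20·log₁₀(r/r_ref), then add intensities.
woodworking router: 94.5 − 20·log₁₀(13.3/3.2) = 94.5 − 12.37 = 82.13 dB SPL.
pump: 90.6 − 20·log₁₀(12.8/3.3) = 90.6 − 11.77 = 78.83 dB SPL.
chiller: 86.6 − 20·log₁₀(42.1/4.5) = 86.6 − 19.42 = 67.18 dB SPL.
Σ 10^(L/10) = 2.447e+08 → L_total = 10·log₁₀(2.447e+08) = 83.89 dB SPL.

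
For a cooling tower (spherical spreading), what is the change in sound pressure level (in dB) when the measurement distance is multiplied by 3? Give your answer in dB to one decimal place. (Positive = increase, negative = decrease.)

-9.5 dB

A point source loses 6 dB per doubling of distance; generally ΔL = −20·log₁₀(r₂/r₁).
ΔL = −20·log₁₀(3) = -9.54 dB.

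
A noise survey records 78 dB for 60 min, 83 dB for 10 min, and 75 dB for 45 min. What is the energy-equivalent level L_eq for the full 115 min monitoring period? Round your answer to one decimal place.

78.0 dB

The energy average is taken in the linear domain: L_eq = 10·log₁₀[(Σ tᵢ·10^(Lᵢ/10))/T], T = 115 min.
Σ tᵢ·10^(Lᵢ/10) = 60·10^(78/10) + 10·10^(83/10) + 45·10^(75/10) = 7.204e+09.
L_eq = 10·log₁₀(7.204e+09/115) = 77.97 dB.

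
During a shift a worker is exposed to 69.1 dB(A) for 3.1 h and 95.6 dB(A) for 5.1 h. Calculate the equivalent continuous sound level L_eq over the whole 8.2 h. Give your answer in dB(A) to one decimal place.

93.5 dB(A)

Weight each interval's intensity by its duration and average over T = 8.2 h:
Σ tᵢ·10^(Lᵢ/10) = 3.1·10^(69.1/10) + 5.1·10^(95.6/10) = 1.854e+10.
L_eq = 10·log₁₀(1.854e+10/8.2) = 93.54 dB(A).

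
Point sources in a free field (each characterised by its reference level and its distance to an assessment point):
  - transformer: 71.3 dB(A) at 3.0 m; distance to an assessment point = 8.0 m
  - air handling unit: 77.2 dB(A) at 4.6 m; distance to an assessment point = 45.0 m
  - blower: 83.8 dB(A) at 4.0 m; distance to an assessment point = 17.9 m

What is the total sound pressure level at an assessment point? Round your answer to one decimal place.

71.6 dB(A)

Apply inverse-square spreading to bring every level to the receiver, then sum 10^(L/10).
transformer: 71.3 − 20·log₁₀(8.0/3.0) = 71.3 − 8.52 = 62.78 dB(A).
air handling unit: 77.2 − 20·log₁₀(45.0/4.6) = 77.2 − 19.81 = 57.39 dB(A).
blower: 83.8 − 20·log₁₀(17.9/4.0) = 83.8 − 13.02 = 70.78 dB(A).
Σ 10^(L/10) = 1.442e+07 → L_total = 10·log₁₀(1.442e+07) = 71.59 dB(A).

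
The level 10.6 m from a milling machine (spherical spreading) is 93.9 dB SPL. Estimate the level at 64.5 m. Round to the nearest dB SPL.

78 dB SPL

Spherical spreading from a point source gives a 20·log₁₀(r₂/r₁) drop.
L₂ = 93.9 − 20·log₁₀(64.5/10.6) = 93.9 − 15.685 = 78.21 dB SPL.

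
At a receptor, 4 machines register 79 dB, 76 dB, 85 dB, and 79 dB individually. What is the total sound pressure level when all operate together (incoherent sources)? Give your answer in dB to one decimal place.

Incoherent sources combine by intensity addition: L_total = 10·log₁₀(Σ 10^(L_i/10)).
Σ 10^(L/10) = 10^(79/10) + 10^(76/10) + 10^(85/10) + 10^(79/10) = 5.149e+08.
L_total = 10·log₁₀(5.149e+08) = 87.12 dB.

87.1 dB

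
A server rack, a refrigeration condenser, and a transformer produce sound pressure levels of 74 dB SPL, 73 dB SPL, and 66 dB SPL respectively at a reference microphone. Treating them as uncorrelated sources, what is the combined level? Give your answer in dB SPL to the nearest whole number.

Incoherent sources combine by intensity addition: L_total = 10·log₁₀(Σ 10^(L_i/10)).
Σ 10^(L/10) = 10^(74/10) + 10^(73/10) + 10^(66/10) = 4.905e+07.
L_total = 10·log₁₀(4.905e+07) = 76.91 dB SPL.

77 dB SPL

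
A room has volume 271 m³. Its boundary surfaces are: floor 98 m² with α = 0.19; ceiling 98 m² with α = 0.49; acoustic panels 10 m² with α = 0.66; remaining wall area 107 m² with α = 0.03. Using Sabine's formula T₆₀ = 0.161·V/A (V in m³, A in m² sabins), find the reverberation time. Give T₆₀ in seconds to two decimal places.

0.57 s

Total absorption A = 98·0.19 + 98·0.49 + 10·0.66 + 107·0.03 = 76.45 m² sabins.
T₆₀ = 0.161·V/A = 0.161·271/76.45 = 0.571 s.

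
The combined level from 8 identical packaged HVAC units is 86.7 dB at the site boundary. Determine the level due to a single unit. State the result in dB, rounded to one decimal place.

Dividing the total intensity by 8 lowers the level by 10·log₁₀ 8 = 9.031 dB: L₁ = 86.7 − 9.031.

77.7 dB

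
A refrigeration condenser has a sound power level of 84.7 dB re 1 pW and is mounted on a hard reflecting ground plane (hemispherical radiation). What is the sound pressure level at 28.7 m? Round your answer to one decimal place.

The power spreads over a hemisphere of area 2π·r², so L_p = L_w − 10·log₁₀(2π·r²).
2π·r² = 5175 m², 10·log₁₀ of that is 37.139 dB.
L_p = 84.7 − 37.139 = 47.56 dB.

47.6 dB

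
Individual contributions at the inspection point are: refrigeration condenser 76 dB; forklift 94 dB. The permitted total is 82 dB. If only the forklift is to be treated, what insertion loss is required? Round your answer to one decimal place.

Fixed contribution from the other source: Σ 10^(L/10) = 10^(76/10) = 3.981e+07 (76.00 dB).
The limit corresponds to 10^(82/10) = 1.585e+08; subtracting the fixed part leaves 1.187e+08 for the forklift, i.e. 80.74 dB.
So the forklift must be reduced from 94 to 80.74 dB: IL = 13.26 dB.

13.3 dB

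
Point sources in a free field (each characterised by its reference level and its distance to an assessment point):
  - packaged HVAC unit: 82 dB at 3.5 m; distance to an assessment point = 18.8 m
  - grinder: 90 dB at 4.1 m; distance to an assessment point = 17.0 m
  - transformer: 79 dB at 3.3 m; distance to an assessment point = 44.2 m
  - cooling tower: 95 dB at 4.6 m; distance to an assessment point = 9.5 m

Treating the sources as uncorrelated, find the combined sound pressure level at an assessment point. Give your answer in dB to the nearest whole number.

First find each source's level at the receiver (point-source: −20·log₁₀(r/r_ref)), then combine on an intensity basis.
packaged HVAC unit: 82 − 20·log₁₀(18.8/3.5) = 82 − 14.60 = 67.40 dB.
grinder: 90 − 20·log₁₀(17.0/4.1) = 90 − 12.35 = 77.65 dB.
transformer: 79 − 20·log₁₀(44.2/3.3) = 79 − 22.54 = 56.46 dB.
cooling tower: 95 − 20·log₁₀(9.5/4.6) = 95 − 6.30 = 88.70 dB.
Σ 10^(L/10) = 8.055e+08 → L_total = 10·log₁₀(8.055e+08) = 89.06 dB.

89 dB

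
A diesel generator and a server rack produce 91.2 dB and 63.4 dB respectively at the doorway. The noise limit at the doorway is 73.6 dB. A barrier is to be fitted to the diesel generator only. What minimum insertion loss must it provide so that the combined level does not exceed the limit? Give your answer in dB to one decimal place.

18.0 dB

The untreated sources together contribute 10^(63.4/10) = 2.188e+06, i.e. 63.40 dB.
To meet 73.6 dB overall, the treated diesel generator may contribute at most 10^(73.6/10) − 2.188e+06 = 2.072e+07, i.e. 73.16 dB.
Required insertion loss = 91.2 − 73.16 = 18.04 dB.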